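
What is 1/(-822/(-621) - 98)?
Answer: -207/20012 ≈ -0.010344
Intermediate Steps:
1/(-822/(-621) - 98) = 1/(-822*(-1/621) - 98) = 1/(274/207 - 98) = 1/(-20012/207) = -207/20012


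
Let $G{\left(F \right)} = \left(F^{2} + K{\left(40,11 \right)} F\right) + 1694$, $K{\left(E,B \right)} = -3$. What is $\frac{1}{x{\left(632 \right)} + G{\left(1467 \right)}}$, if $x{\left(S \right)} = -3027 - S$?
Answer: $\frac{1}{2145723} \approx 4.6604 \cdot 10^{-7}$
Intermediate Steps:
$G{\left(F \right)} = 1694 + F^{2} - 3 F$ ($G{\left(F \right)} = \left(F^{2} - 3 F\right) + 1694 = 1694 + F^{2} - 3 F$)
$\frac{1}{x{\left(632 \right)} + G{\left(1467 \right)}} = \frac{1}{\left(-3027 - 632\right) + \left(1694 + 1467^{2} - 4401\right)} = \frac{1}{\left(-3027 - 632\right) + \left(1694 + 2152089 - 4401\right)} = \frac{1}{-3659 + 2149382} = \frac{1}{2145723}$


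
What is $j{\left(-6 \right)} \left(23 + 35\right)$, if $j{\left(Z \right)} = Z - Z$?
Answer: $0$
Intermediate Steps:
$j{\left(Z \right)} = 0$
$j{\left(-6 \right)} \left(23 + 35\right) = 0 \left(23 + 35\right) = 0 \cdot 58 = 0$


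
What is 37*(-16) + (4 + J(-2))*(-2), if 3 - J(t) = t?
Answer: -610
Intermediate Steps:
J(t) = 3 - t
37*(-16) + (4 + J(-2))*(-2) = 37*(-16) + (4 + (3 - 1*(-2)))*(-2) = -592 + (4 + (3 + 2))*(-2) = -592 + (4 + 5)*(-2) = -592 + 9*(-2) = -592 - 18 = -610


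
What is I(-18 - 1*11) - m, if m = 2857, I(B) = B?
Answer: -2886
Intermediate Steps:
I(-18 - 1*11) - m = (-18 - 1*11) - 1*2857 = (-18 - 11) - 2857 = -29 - 2857 = -2886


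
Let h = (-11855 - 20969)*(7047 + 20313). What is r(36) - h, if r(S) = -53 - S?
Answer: 898064551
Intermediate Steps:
h = -898064640 (h = -32824*27360 = -898064640)
r(36) - h = (-53 - 1*36) - 1*(-898064640) = (-53 - 36) + 898064640 = -89 + 898064640 = 898064551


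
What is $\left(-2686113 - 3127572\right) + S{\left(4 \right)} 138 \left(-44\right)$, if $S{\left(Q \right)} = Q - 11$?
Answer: $-5771181$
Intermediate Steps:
$S{\left(Q \right)} = -11 + Q$
$\left(-2686113 - 3127572\right) + S{\left(4 \right)} 138 \left(-44\right) = \left(-2686113 - 3127572\right) + \left(-11 + 4\right) 138 \left(-44\right) = -5813685 + \left(-7\right) 138 \left(-44\right) = -5813685 - -42504 = -5813685 + 42504 = -5771181$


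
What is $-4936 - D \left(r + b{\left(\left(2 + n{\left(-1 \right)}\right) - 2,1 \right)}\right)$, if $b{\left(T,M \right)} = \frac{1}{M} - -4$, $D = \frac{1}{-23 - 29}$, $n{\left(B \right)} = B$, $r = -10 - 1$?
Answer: $- \frac{128339}{26} \approx -4936.1$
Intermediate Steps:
$r = -11$
$D = - \frac{1}{52}$ ($D = \frac{1}{-52} = - \frac{1}{52} \approx -0.019231$)
$b{\left(T,M \right)} = 4 + \frac{1}{M}$ ($b{\left(T,M \right)} = \frac{1}{M} + 4 = 4 + \frac{1}{M}$)
$-4936 - D \left(r + b{\left(\left(2 + n{\left(-1 \right)}\right) - 2,1 \right)}\right) = -4936 - - \frac{-11 + \left(4 + 1^{-1}\right)}{52} = -4936 - - \frac{-11 + \left(4 + 1\right)}{52} = -4936 - - \frac{-11 + 5}{52} = -4936 - \left(- \frac{1}{52}\right) \left(-6\right) = -4936 - \frac{3}{26} = - \frac{128339}{26}$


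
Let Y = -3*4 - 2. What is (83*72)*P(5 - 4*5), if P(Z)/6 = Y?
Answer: -501984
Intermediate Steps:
Y = -14 (Y = -12 - 2 = -14)
P(Z) = -84 (P(Z) = 6*(-14) = -84)
(83*72)*P(5 - 4*5) = (83*72)*(-84) = 5976*(-84) = -501984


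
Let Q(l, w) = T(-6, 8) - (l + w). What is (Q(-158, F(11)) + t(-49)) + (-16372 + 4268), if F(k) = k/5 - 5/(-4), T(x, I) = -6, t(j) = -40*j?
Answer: -199909/20 ≈ -9995.5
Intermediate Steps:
F(k) = 5/4 + k/5 (F(k) = k*(⅕) - 5*(-¼) = k/5 + 5/4 = 5/4 + k/5)
Q(l, w) = -6 - l - w (Q(l, w) = -6 - (l + w) = -6 + (-l - w) = -6 - l - w)
(Q(-158, F(11)) + t(-49)) + (-16372 + 4268) = ((-6 - 1*(-158) - (5/4 + (⅕)*11)) - 40*(-49)) + (-16372 + 4268) = ((-6 + 158 - (5/4 + 11/5)) + 1960) - 12104 = ((-6 + 158 - 1*69/20) + 1960) - 12104 = ((-6 + 158 - 69/20) + 1960) - 12104 = (2971/20 + 1960) - 12104 = 42171/20 - 12104 = -199909/20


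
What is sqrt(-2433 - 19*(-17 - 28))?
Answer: I*sqrt(1578) ≈ 39.724*I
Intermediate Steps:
sqrt(-2433 - 19*(-17 - 28)) = sqrt(-2433 - 19*(-45)) = sqrt(-2433 + 855) = sqrt(-1578) = I*sqrt(1578)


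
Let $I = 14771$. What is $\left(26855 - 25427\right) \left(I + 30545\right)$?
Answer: $64711248$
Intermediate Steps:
$\left(26855 - 25427\right) \left(I + 30545\right) = \left(26855 - 25427\right) \left(14771 + 30545\right) = 1428 \cdot 45316 = 64711248$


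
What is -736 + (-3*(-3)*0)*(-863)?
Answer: -736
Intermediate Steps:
-736 + (-3*(-3)*0)*(-863) = -736 + (9*0)*(-863) = -736 + 0*(-863) = -736 + 0 = -736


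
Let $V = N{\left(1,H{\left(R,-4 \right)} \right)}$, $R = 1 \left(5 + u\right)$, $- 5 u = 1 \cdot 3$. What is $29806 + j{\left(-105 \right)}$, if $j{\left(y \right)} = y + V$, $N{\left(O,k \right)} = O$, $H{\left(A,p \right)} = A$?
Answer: $29702$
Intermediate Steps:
$u = - \frac{3}{5}$ ($u = - \frac{1 \cdot 3}{5} = \left(- \frac{1}{5}\right) 3 = - \frac{3}{5} \approx -0.6$)
$R = \frac{22}{5}$ ($R = 1 \left(5 - \frac{3}{5}\right) = 1 \cdot \frac{22}{5} = \frac{22}{5} \approx 4.4$)
$V = 1$
$j{\left(y \right)} = 1 + y$ ($j{\left(y \right)} = y + 1 = 1 + y$)
$29806 + j{\left(-105 \right)} = 29806 + \left(1 - 105\right) = 29806 - 104 = 29702$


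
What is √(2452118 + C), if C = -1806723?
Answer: √645395 ≈ 803.37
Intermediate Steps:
√(2452118 + C) = √(2452118 - 1806723) = √645395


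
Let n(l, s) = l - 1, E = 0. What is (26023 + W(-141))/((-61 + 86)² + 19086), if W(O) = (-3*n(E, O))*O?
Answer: 25600/19711 ≈ 1.2988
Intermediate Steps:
n(l, s) = -1 + l
W(O) = 3*O (W(O) = (-3*(-1 + 0))*O = (-3*(-1))*O = 3*O)
(26023 + W(-141))/((-61 + 86)² + 19086) = (26023 + 3*(-141))/((-61 + 86)² + 19086) = (26023 - 423)/(25² + 19086) = 25600/(625 + 19086) = 25600/19711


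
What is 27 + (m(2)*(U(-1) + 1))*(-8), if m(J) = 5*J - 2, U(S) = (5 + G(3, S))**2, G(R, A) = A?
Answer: -1061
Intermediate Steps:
U(S) = (5 + S)**2
m(J) = -2 + 5*J
27 + (m(2)*(U(-1) + 1))*(-8) = 27 + ((-2 + 5*2)*((5 - 1)**2 + 1))*(-8) = 27 + ((-2 + 10)*(4**2 + 1))*(-8) = 27 + (8*(16 + 1))*(-8) = 27 + (8*17)*(-8) = 27 + 136*(-8) = 27 - 1088 = -1061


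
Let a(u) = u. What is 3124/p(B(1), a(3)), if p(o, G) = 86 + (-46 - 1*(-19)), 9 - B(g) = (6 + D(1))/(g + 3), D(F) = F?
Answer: 3124/59 ≈ 52.949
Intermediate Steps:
B(g) = 9 - 7/(3 + g) (B(g) = 9 - (6 + 1)/(g + 3) = 9 - 7/(3 + g))
p(o, G) = 59 (p(o, G) = 86 + (-46 + 19) = 86 - 27 = 59)
3124/p(B(1), a(3)) = 3124/59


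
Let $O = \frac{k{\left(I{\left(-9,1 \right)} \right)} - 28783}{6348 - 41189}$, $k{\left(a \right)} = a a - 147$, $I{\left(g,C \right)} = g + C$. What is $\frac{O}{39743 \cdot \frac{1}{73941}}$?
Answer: $\frac{2134380906}{1384685863} \approx 1.5414$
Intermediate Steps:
$I{\left(g,C \right)} = C + g$
$k{\left(a \right)} = -147 + a^{2}$ ($k{\left(a \right)} = a^{2} - 147 = -147 + a^{2}$)
$O = \frac{28866}{34841}$ ($O = \frac{\left(-147 + \left(1 - 9\right)^{2}\right) - 28783}{6348 - 41189} = \frac{\left(-147 + \left(-8\right)^{2}\right) - 28783}{-34841} = \left(\left(-147 + 64\right) - 28783\right) \left(- \frac{1}{34841}\right) = \left(-83 - 28783\right) \left(- \frac{1}{34841}\right) = \left(-28866\right) \left(- \frac{1}{34841}\right) = \frac{28866}{34841} \approx 0.82851$)
$\frac{O}{39743 \cdot \frac{1}{73941}} = \frac{28866}{34841 \cdot \frac{39743}{73941}} = \frac{28866}{34841} \cdot \frac{73941}{39743} = \frac{2134380906}{1384685863}$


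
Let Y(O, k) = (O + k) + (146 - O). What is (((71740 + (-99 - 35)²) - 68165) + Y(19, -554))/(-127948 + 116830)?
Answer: -7041/3706 ≈ -1.8999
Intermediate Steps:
Y(O, k) = 146 + k
(((71740 + (-99 - 35)²) - 68165) + Y(19, -554))/(-127948 + 116830) = (((71740 + (-99 - 35)²) - 68165) + (146 - 554))/(-127948 + 116830) = (((71740 + (-134)²) - 68165) - 408)/(-11118) = (((71740 + 17956) - 68165) - 408)*(-1/11118) = ((89696 - 68165) - 408)*(-1/11118) = (21531 - 408)*(-1/11118) = 21123*(-1/11118) = -7041/3706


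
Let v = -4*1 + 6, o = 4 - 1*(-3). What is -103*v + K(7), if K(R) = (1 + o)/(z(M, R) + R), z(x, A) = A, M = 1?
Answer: -1438/7 ≈ -205.43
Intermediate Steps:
o = 7 (o = 4 + 3 = 7)
v = 2 (v = -4 + 6 = 2)
K(R) = 4/R (K(R) = (1 + 7)/(R + R) = 8/((2*R)) = 8*(1/(2*R)) = 4/R)
-103*v + K(7) = -103*2 + 4/7 = -206 + 4*(1/7) = -206 + 4/7 = -1438/7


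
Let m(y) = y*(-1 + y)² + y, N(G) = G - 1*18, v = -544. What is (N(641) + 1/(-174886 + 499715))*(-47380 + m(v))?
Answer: -32708719155449232/324829 ≈ -1.0070e+11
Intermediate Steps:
N(G) = -18 + G (N(G) = G - 18 = -18 + G)
m(y) = y + y*(-1 + y)²
(N(641) + 1/(-174886 + 499715))*(-47380 + m(v)) = ((-18 + 641) + 1/(-174886 + 499715))*(-47380 - 544*(1 + (-1 - 544)²)) = (623 + 1/324829)*(-47380 - 544*(1 + (-545)²)) = (623 + 1/324829)*(-47380 - 544*(1 + 297025)) = 202368468*(-47380 - 544*297026)/324829 = 202368468*(-47380 - 161582144)/324829 = (202368468/324829)*(-161629524) = -32708719155449232/324829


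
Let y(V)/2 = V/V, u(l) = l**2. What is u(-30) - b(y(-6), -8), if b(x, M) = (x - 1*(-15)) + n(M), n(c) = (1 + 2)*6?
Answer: 865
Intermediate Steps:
n(c) = 18 (n(c) = 3*6 = 18)
y(V) = 2 (y(V) = 2*(V/V) = 2*1 = 2)
b(x, M) = 33 + x (b(x, M) = (x - 1*(-15)) + 18 = (x + 15) + 18 = (15 + x) + 18 = 33 + x)
u(-30) - b(y(-6), -8) = (-30)**2 - (33 + 2) = 900 - 1*35 = 900 - 35 = 865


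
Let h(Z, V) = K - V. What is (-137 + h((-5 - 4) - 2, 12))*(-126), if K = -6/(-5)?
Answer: 93114/5 ≈ 18623.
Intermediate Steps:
K = 6/5 (K = -6*(-1/5) = 6/5 ≈ 1.2000)
h(Z, V) = 6/5 - V
(-137 + h((-5 - 4) - 2, 12))*(-126) = (-137 + (6/5 - 1*12))*(-126) = (-137 + (6/5 - 12))*(-126) = (-137 - 54/5)*(-126) = -739/5*(-126) = 93114/5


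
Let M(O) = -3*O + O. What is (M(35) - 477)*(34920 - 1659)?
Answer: -18193767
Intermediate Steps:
M(O) = -2*O
(M(35) - 477)*(34920 - 1659) = (-2*35 - 477)*(34920 - 1659) = (-70 - 477)*33261 = -547*33261 = -18193767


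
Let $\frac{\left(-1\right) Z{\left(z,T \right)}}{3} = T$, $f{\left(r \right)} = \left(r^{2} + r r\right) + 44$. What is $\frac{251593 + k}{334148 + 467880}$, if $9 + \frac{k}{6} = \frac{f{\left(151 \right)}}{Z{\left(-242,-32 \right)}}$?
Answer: $\frac{2035135}{6416224} \approx 0.31719$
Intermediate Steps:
$f{\left(r \right)} = 44 + 2 r^{2}$ ($f{\left(r \right)} = \left(r^{2} + r^{2}\right) + 44 = 2 r^{2} + 44 = 44 + 2 r^{2}$)
$Z{\left(z,T \right)} = - 3 T$
$k = \frac{22391}{8}$ ($k = -54 + 6 \frac{44 + 2 \cdot 151^{2}}{\left(-3\right) \left(-32\right)} = -54 + 6 \frac{44 + 2 \cdot 22801}{96} = -54 + 6 \left(44 + 45602\right) \frac{1}{96} = -54 + 6 \cdot 45646 \cdot \frac{1}{96} = -54 + 6 \cdot \frac{22823}{48} = -54 + \frac{22823}{8} = \frac{22391}{8} \approx 2798.9$)
$\frac{251593 + k}{334148 + 467880} = \frac{251593 + \frac{22391}{8}}{334148 + 467880} = \frac{2035135}{8 \cdot 802028} = \frac{2035135}{8} \cdot \frac{1}{802028} = \frac{2035135}{6416224}$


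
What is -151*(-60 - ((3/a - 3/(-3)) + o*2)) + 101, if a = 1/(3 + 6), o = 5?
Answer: 14899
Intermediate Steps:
a = 1/9 ≈ 0.11111
-151*(-60 - ((3/a - 3/(-3)) + o*2)) + 101 = -151*(-60 - ((3/(1/9) - 3/(-3)) + 5*2)) + 101 = -151*(-60 - ((3*9 - 3*(-1/3)) + 10)) + 101 = -151*(-60 - ((27 + 1) + 10)) + 101 = -151*(-60 - (28 + 10)) + 101 = -151*(-60 - 1*38) + 101 = -151*(-60 - 38) + 101 = -151*(-98) + 101 = 14798 + 101 = 14899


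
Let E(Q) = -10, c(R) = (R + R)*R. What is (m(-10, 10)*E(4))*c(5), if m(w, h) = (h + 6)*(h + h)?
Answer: -160000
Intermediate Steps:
c(R) = 2*R² (c(R) = (2*R)*R = 2*R²)
m(w, h) = 2*h*(6 + h) (m(w, h) = (6 + h)*(2*h) = 2*h*(6 + h))
(m(-10, 10)*E(4))*c(5) = ((2*10*(6 + 10))*(-10))*(2*5²) = ((2*10*16)*(-10))*(2*25) = (320*(-10))*50 = -3200*50 = -160000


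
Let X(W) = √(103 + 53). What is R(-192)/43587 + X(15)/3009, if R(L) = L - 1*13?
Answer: -205/43587 + 2*√39/3009 ≈ -0.00055236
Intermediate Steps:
X(W) = 2*√39 (X(W) = √156 = 2*√39)
R(L) = -13 + L (R(L) = L - 13 = -13 + L)
R(-192)/43587 + X(15)/3009 = (-13 - 192)/43587 + (2*√39)/3009 = -205*1/43587 + (2*√39)*(1/3009) = -205/43587 + 2*√39/3009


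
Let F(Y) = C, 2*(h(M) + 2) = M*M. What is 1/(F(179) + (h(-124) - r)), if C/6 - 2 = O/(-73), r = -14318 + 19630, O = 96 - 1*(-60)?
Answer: 73/173242 ≈ 0.00042138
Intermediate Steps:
O = 156 (O = 96 + 60 = 156)
h(M) = -2 + M²/2 (h(M) = -2 + (M*M)/2 = -2 + M²/2)
r = 5312
C = -60/73 (C = 12 + 6*(156/(-73)) = 12 + 6*(156*(-1/73)) = 12 + 6*(-156/73) = 12 - 936/73 = -60/73 ≈ -0.82192)
F(Y) = -60/73
1/(F(179) + (h(-124) - r)) = 1/(-60/73 + ((-2 + (½)*(-124)²) - 1*5312)) = 1/(-60/73 + ((-2 + (½)*15376) - 5312)) = 1/(-60/73 + ((-2 + 7688) - 5312)) = 1/(-60/73 + (7686 - 5312)) = 1/(-60/73 + 2374) = 1/(173242/73) = 73/173242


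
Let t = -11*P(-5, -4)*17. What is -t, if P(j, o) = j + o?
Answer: -1683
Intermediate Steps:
t = 1683 (t = -11*(-5 - 4)*17 = -11*(-9)*17 = 99*17 = 1683)
-t = -1*1683 = -1683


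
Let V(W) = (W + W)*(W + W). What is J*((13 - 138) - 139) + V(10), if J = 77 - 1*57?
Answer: -4880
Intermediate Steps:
V(W) = 4*W² (V(W) = (2*W)*(2*W) = 4*W²)
J = 20 (J = 77 - 57 = 20)
J*((13 - 138) - 139) + V(10) = 20*((13 - 138) - 139) + 4*10² = 20*(-125 - 139) + 4*100 = 20*(-264) + 400 = -5280 + 400 = -4880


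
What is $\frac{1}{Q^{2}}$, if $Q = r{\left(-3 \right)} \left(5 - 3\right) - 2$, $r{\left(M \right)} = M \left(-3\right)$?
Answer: $\frac{1}{256} \approx 0.0039063$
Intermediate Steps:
$r{\left(M \right)} = - 3 M$
$Q = 16$ ($Q = \left(-3\right) \left(-3\right) \left(5 - 3\right) - 2 = 9 \cdot 2 - 2 = 18 - 2 = 16$)
$\frac{1}{Q^{2}} = \frac{1}{16^{2}} = \frac{1}{256}$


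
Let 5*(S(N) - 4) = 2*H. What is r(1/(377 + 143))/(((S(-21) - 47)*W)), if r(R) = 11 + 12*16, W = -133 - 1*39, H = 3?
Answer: 1015/35948 ≈ 0.028235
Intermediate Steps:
S(N) = 26/5 (S(N) = 4 + (2*3)/5 = 4 + (⅕)*6 = 4 + 6/5 = 26/5)
W = -172 (W = -133 - 39 = -172)
r(R) = 203 (r(R) = 11 + 192 = 203)
r(1/(377 + 143))/(((S(-21) - 47)*W)) = 203/(((26/5 - 47)*(-172))) = 203/((-209/5*(-172))) = 203/(35948/5) = 203*(5/35948) = 1015/35948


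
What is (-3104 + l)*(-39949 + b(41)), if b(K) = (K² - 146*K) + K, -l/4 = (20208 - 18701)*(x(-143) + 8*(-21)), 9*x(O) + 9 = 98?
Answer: -378017082404/9 ≈ -4.2002e+10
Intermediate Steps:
x(O) = 89/9 (x(O) = -1 + (⅑)*98 = -1 + 98/9 = 89/9)
l = 8577844/9 (l = -4*(20208 - 18701)*(89/9 + 8*(-21)) = -6028*(89/9 - 168) = -6028*(-1423)/9 = -4*(-2144461/9) = 8577844/9 ≈ 9.5309e+5)
b(K) = K² - 145*K
(-3104 + l)*(-39949 + b(41)) = (-3104 + 8577844/9)*(-39949 + 41*(-145 + 41)) = 8549908*(-39949 + 41*(-104))/9 = 8549908*(-39949 - 4264)/9 = (8549908/9)*(-44213) = -378017082404/9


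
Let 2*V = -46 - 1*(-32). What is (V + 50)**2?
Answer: 1849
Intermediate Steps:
V = -7 (V = (-46 - 1*(-32))/2 = (-46 + 32)/2 = (1/2)*(-14) = -7)
(V + 50)**2 = (-7 + 50)**2 = 43**2 = 1849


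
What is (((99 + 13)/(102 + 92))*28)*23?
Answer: 36064/97 ≈ 371.79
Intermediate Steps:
(((99 + 13)/(102 + 92))*28)*23 = ((112/194)*28)*23 = ((112*(1/194))*28)*23 = ((56/97)*28)*23 = (1568/97)*23 = 36064/97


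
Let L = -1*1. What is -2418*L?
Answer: 2418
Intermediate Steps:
L = -1
-2418*L = -2418*(-1) = 2418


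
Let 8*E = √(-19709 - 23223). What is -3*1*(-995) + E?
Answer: 2985 + I*√10733/4 ≈ 2985.0 + 25.9*I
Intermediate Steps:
E = I*√10733/4 (E = √(-19709 - 23223)/8 = √(-42932)/8 = (2*I*√10733)/8 = I*√10733/4 ≈ 25.9*I)
-3*1*(-995) + E = -3*1*(-995) + I*√10733/4 = -3*(-995) + I*√10733/4 = 2985 + I*√10733/4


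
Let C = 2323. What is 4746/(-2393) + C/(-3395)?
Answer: -21671609/8124235 ≈ -2.6675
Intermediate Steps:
4746/(-2393) + C/(-3395) = 4746/(-2393) + 2323/(-3395) = 4746*(-1/2393) + 2323*(-1/3395) = -4746/2393 - 2323/3395 = -21671609/8124235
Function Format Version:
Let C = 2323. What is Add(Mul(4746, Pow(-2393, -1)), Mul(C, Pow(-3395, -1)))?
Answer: Rational(-21671609, 8124235) ≈ -2.6675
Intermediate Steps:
Add(Mul(4746, Pow(-2393, -1)), Mul(C, Pow(-3395, -1))) = Add(Mul(4746, Pow(-2393, -1)), Mul(2323, Pow(-3395, -1))) = Add(Mul(4746, Rational(-1, 2393)), Mul(2323, Rational(-1, 3395))) = Add(Rational(-4746, 2393), Rational(-2323, 3395)) = Rational(-21671609, 8124235)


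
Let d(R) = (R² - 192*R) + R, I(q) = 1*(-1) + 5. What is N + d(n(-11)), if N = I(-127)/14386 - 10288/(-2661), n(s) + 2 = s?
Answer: 50834806502/19140573 ≈ 2655.9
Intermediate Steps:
I(q) = 4 (I(q) = -1 + 5 = 4)
n(s) = -2 + s
d(R) = R² - 191*R
N = 74006906/19140573 (N = 4/14386 - 10288/(-2661) = 4*(1/14386) - 10288*(-1/2661) = 2/7193 + 10288/2661 = 74006906/19140573 ≈ 3.8665)
N + d(n(-11)) = 74006906/19140573 + (-2 - 11)*(-191 + (-2 - 11)) = 74006906/19140573 - 13*(-191 - 13) = 74006906/19140573 - 13*(-204) = 74006906/19140573 + 2652 = 50834806502/19140573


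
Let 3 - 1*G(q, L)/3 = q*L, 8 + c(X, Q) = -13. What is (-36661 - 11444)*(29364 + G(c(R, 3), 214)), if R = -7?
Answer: -2061539775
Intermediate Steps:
c(X, Q) = -21 (c(X, Q) = -8 - 13 = -21)
G(q, L) = 9 - 3*L*q (G(q, L) = 9 - 3*q*L = 9 - 3*L*q)
(-36661 - 11444)*(29364 + G(c(R, 3), 214)) = (-36661 - 11444)*(29364 + (9 - 3*214*(-21))) = -48105*(29364 + (9 + 13482)) = -48105*(29364 + 13491) = -48105*42855 = -2061539775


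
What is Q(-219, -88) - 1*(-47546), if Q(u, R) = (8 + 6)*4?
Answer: 47602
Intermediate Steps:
Q(u, R) = 56 (Q(u, R) = 14*4 = 56)
Q(-219, -88) - 1*(-47546) = 56 - 1*(-47546) = 56 + 47546 = 47602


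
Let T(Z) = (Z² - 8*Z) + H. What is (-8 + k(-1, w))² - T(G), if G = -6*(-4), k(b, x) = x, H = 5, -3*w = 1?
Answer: -2876/9 ≈ -319.56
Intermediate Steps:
w = -⅓ (w = -⅓*1 = -⅓ ≈ -0.33333)
G = 24
T(Z) = 5 + Z² - 8*Z (T(Z) = (Z² - 8*Z) + 5 = 5 + Z² - 8*Z)
(-8 + k(-1, w))² - T(G) = (-8 - ⅓)² - (5 + 24² - 8*24) = (-25/3)² - (5 + 576 - 192) = 625/9 - 1*389 = 625/9 - 389 = -2876/9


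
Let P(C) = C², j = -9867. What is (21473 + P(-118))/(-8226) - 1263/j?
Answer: -12550843/3006146 ≈ -4.1751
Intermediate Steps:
(21473 + P(-118))/(-8226) - 1263/j = (21473 + (-118)²)/(-8226) - 1263/(-9867) = (21473 + 13924)*(-1/8226) - 1263*(-1/9867) = 35397*(-1/8226) + 421/3289 = -3933/914 + 421/3289 = -12550843/3006146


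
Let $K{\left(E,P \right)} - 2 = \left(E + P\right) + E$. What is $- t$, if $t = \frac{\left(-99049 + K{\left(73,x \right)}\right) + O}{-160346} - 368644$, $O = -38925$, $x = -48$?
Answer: $\frac{29555226475}{80173} \approx 3.6864 \cdot 10^{5}$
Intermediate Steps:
$K{\left(E,P \right)} = 2 + P + 2 E$ ($K{\left(E,P \right)} = 2 + \left(\left(E + P\right) + E\right) = 2 + \left(P + 2 E\right) = 2 + P + 2 E$)
$t = - \frac{29555226475}{80173}$ ($t = \frac{\left(-99049 + \left(2 - 48 + 2 \cdot 73\right)\right) - 38925}{-160346} - 368644 = \left(\left(-99049 + \left(2 - 48 + 146\right)\right) - 38925\right) \left(- \frac{1}{160346}\right) - 368644 = \left(\left(-99049 + 100\right) - 38925\right) \left(- \frac{1}{160346}\right) - 368644 = \left(-98949 - 38925\right) \left(- \frac{1}{160346}\right) - 368644 = \left(-137874\right) \left(- \frac{1}{160346}\right) - 368644 = \frac{68937}{80173} - 368644 = - \frac{29555226475}{80173} \approx -3.6864 \cdot 10^{5}$)
$- t = \left(-1\right) \left(- \frac{29555226475}{80173}\right) = \frac{29555226475}{80173}$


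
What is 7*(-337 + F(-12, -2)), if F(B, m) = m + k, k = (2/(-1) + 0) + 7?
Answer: -2338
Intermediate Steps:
k = 5 (k = (2*(-1) + 0) + 7 = (-2 + 0) + 7 = -2 + 7 = 5)
F(B, m) = 5 + m (F(B, m) = m + 5 = 5 + m)
7*(-337 + F(-12, -2)) = 7*(-337 + (5 - 2)) = 7*(-337 + 3) = 7*(-334) = -2338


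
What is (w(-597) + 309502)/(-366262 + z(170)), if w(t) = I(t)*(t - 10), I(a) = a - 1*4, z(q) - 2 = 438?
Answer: -674309/365822 ≈ -1.8433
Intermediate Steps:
z(q) = 440 (z(q) = 2 + 438 = 440)
I(a) = -4 + a (I(a) = a - 4 = -4 + a)
w(t) = (-10 + t)*(-4 + t) (w(t) = (-4 + t)*(t - 10) = (-4 + t)*(-10 + t) = (-10 + t)*(-4 + t))
(w(-597) + 309502)/(-366262 + z(170)) = ((-10 - 597)*(-4 - 597) + 309502)/(-366262 + 440) = (-607*(-601) + 309502)/(-365822) = (364807 + 309502)*(-1/365822) = 674309*(-1/365822) = -674309/365822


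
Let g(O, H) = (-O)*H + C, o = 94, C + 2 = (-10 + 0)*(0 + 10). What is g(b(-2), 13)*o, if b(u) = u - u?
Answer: -9588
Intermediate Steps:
b(u) = 0
C = -102 (C = -2 + (-10 + 0)*(0 + 10) = -2 - 10*10 = -2 - 100 = -102)
g(O, H) = -102 - H*O (g(O, H) = (-O)*H - 102 = -H*O - 102 = -102 - H*O)
g(b(-2), 13)*o = (-102 - 1*13*0)*94 = (-102 + 0)*94 = -102*94 = -9588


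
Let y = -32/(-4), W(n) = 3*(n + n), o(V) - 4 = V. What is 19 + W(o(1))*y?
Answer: 259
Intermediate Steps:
o(V) = 4 + V
W(n) = 6*n (W(n) = 3*(2*n) = 6*n)
y = 8 (y = -32*(-¼) = 8)
19 + W(o(1))*y = 19 + (6*(4 + 1))*8 = 19 + (6*5)*8 = 19 + 30*8 = 19 + 240 = 259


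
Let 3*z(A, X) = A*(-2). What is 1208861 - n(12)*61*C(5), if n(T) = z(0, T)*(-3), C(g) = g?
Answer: 1208861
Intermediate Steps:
z(A, X) = -2*A/3 (z(A, X) = (A*(-2))/3 = (-2*A)/3 = -2*A/3)
n(T) = 0 (n(T) = -⅔*0*(-3) = 0*(-3) = 0)
1208861 - n(12)*61*C(5) = 1208861 - 0*61*5 = 1208861 - 0*5 = 1208861 - 1*0 = 1208861 + 0 = 1208861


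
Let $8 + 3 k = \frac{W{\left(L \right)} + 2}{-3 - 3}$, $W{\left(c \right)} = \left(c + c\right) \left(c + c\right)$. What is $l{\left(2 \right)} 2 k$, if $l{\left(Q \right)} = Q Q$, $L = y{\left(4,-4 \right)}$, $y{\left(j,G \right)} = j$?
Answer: $- \frac{152}{3} \approx -50.667$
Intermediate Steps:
$L = 4$
$W{\left(c \right)} = 4 c^{2}$ ($W{\left(c \right)} = 2 c 2 c = 4 c^{2}$)
$k = - \frac{19}{3}$ ($k = - \frac{8}{3} + \frac{\left(4 \cdot 4^{2} + 2\right) \frac{1}{-3 - 3}}{3} = - \frac{8}{3} + \frac{\left(4 \cdot 16 + 2\right) \frac{1}{-6}}{3} = - \frac{8}{3} + \frac{\left(64 + 2\right) \left(- \frac{1}{6}\right)}{3} = - \frac{8}{3} + \frac{66 \left(- \frac{1}{6}\right)}{3} = - \frac{8}{3} + \frac{1}{3} \left(-11\right) = - \frac{8}{3} - \frac{11}{3} = - \frac{19}{3} \approx -6.3333$)
$l{\left(Q \right)} = Q^{2}$
$l{\left(2 \right)} 2 k = 2^{2} \cdot 2 \left(- \frac{19}{3}\right) = 4 \cdot 2 \left(- \frac{19}{3}\right) = 8 \left(- \frac{19}{3}\right) = - \frac{152}{3}$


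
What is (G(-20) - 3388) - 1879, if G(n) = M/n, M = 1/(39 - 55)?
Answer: -1685439/320 ≈ -5267.0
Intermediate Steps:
M = -1/16 (M = 1/(-16) = -1/16 ≈ -0.062500)
G(n) = -1/(16*n)
(G(-20) - 3388) - 1879 = (-1/16/(-20) - 3388) - 1879 = (-1/16*(-1/20) - 3388) - 1879 = (1/320 - 3388) - 1879 = -1084159/320 - 1879 = -1685439/320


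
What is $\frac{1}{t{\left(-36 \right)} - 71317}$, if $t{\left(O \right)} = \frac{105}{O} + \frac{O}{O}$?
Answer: $- \frac{12}{855827} \approx -1.4022 \cdot 10^{-5}$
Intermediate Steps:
$t{\left(O \right)} = 1 + \frac{105}{O}$ ($t{\left(O \right)} = \frac{105}{O} + 1 = 1 + \frac{105}{O}$)
$\frac{1}{t{\left(-36 \right)} - 71317} = \frac{1}{\frac{105 - 36}{-36} - 71317} = \frac{1}{\left(- \frac{1}{36}\right) 69 - 71317} = \frac{1}{- \frac{23}{12} - 71317} = \frac{1}{- \frac{855827}{12}} = - \frac{12}{855827}$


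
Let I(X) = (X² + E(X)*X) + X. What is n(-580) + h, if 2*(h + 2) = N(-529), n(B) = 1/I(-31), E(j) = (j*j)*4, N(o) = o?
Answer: -15754681/59117 ≈ -266.50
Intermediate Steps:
E(j) = 4*j² (E(j) = j²*4 = 4*j²)
I(X) = X + X² + 4*X³ (I(X) = (X² + (4*X²)*X) + X = (X² + 4*X³) + X = X + X² + 4*X³)
n(B) = -1/118234 (n(B) = 1/(-31*(1 - 31 + 4*(-31)²)) = 1/(-31*(1 - 31 + 4*961)) = 1/(-31*(1 - 31 + 3844)) = 1/(-31*3814) = 1/(-118234) = -1/118234)
h = -533/2 (h = -2 + (½)*(-529) = -2 - 529/2 = -533/2 ≈ -266.50)
n(-580) + h = -1/118234 - 533/2 = -15754681/59117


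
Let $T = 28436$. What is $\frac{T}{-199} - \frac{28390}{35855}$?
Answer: $- \frac{205044478}{1427029} \approx -143.69$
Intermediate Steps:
$\frac{T}{-199} - \frac{28390}{35855} = \frac{28436}{-199} - \frac{28390}{35855} = 28436 \left(- \frac{1}{199}\right) - \frac{5678}{7171} = - \frac{28436}{199} - \frac{5678}{7171} = - \frac{205044478}{1427029}$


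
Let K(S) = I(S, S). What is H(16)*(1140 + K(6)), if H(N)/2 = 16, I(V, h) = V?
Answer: 36672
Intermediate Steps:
K(S) = S
H(N) = 32 (H(N) = 2*16 = 32)
H(16)*(1140 + K(6)) = 32*(1140 + 6) = 32*1146 = 36672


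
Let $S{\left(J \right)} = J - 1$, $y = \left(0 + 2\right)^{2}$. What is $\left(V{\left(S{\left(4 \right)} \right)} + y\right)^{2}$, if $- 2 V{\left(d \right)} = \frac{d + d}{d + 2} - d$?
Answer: $\frac{2401}{100} \approx 24.01$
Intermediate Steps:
$y = 4$ ($y = 2^{2} = 4$)
$S{\left(J \right)} = -1 + J$ ($S{\left(J \right)} = J - 1 = -1 + J$)
$V{\left(d \right)} = \frac{d}{2} - \frac{d}{2 + d}$ ($V{\left(d \right)} = - \frac{\frac{d + d}{d + 2} - d}{2} = - \frac{\frac{2 d}{2 + d} - d}{2} = - \frac{- d + \frac{2 d}{2 + d}}{2} = \frac{d}{2} - \frac{d}{2 + d}$)
$\left(V{\left(S{\left(4 \right)} \right)} + y\right)^{2} = \left(\frac{\left(-1 + 4\right)^{2}}{2 \left(2 + \left(-1 + 4\right)\right)} + 4\right)^{2} = \left(\frac{3^{2}}{2 \left(2 + 3\right)} + 4\right)^{2} = \left(\frac{1}{2} \cdot 9 \cdot \frac{1}{5} + 4\right)^{2} = \left(\frac{9}{10} + 4\right)^{2} = \left(\frac{49}{10}\right)^{2} = \frac{2401}{100}$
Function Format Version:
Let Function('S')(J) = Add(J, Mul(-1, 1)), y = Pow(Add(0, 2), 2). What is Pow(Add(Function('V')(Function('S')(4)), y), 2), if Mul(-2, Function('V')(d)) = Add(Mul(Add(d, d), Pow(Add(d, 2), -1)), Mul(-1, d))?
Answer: Rational(2401, 100) ≈ 24.010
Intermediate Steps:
y = 4 (y = Pow(2, 2) = 4)
Function('S')(J) = Add(-1, J) (Function('S')(J) = Add(J, -1) = Add(-1, J))
Function('V')(d) = Add(Mul(Rational(1, 2), d), Mul(-1, d, Pow(Add(2, d), -1))) (Function('V')(d) = Mul(Rational(-1, 2), Add(Mul(Add(d, d), Pow(Add(d, 2), -1)), Mul(-1, d))) = Mul(Rational(-1, 2), Add(Mul(Mul(2, d), Pow(Add(2, d), -1)), Mul(-1, d))) = Mul(Rational(-1, 2), Add(Mul(2, d, Pow(Add(2, d), -1)), Mul(-1, d))) = Mul(Rational(-1, 2), Add(Mul(-1, d), Mul(2, d, Pow(Add(2, d), -1)))) = Add(Mul(Rational(1, 2), d), Mul(-1, d, Pow(Add(2, d), -1))))
Pow(Add(Function('V')(Function('S')(4)), y), 2) = Pow(Add(Mul(Rational(1, 2), Pow(Add(-1, 4), 2), Pow(Add(2, Add(-1, 4)), -1)), 4), 2) = Pow(Add(Mul(Rational(1, 2), Pow(3, 2), Pow(Add(2, 3), -1)), 4), 2) = Pow(Add(Mul(Rational(1, 2), 9, Pow(5, -1)), 4), 2) = Pow(Add(Mul(Rational(1, 2), 9, Rational(1, 5)), 4), 2) = Pow(Add(Rational(9, 10), 4), 2) = Pow(Rational(49, 10), 2) = Rational(2401, 100)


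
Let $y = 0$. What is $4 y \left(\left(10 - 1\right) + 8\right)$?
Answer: $0$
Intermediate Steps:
$4 y \left(\left(10 - 1\right) + 8\right) = 4 \cdot 0 \left(\left(10 - 1\right) + 8\right) = 0 \left(9 + 8\right) = 0 \cdot 17 = 0$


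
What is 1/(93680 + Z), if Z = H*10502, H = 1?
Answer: 1/104182 ≈ 9.5986e-6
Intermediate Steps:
Z = 10502 (Z = 1*10502 = 10502)
1/(93680 + Z) = 1/(93680 + 10502) = 1/104182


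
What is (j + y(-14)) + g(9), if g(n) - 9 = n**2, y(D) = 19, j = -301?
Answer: -192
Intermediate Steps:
g(n) = 9 + n**2
(j + y(-14)) + g(9) = (-301 + 19) + (9 + 9**2) = -282 + (9 + 81) = -282 + 90 = -192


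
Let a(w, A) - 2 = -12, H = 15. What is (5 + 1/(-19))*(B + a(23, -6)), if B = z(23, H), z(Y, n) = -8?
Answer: -1692/19 ≈ -89.053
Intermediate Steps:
a(w, A) = -10 (a(w, A) = 2 - 12 = -10)
B = -8
(5 + 1/(-19))*(B + a(23, -6)) = (5 + 1/(-19))*(-8 - 10) = (5 - 1/19)*(-18) = (94/19)*(-18) = -1692/19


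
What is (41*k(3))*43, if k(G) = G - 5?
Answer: -3526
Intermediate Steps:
k(G) = -5 + G
(41*k(3))*43 = (41*(-5 + 3))*43 = (41*(-2))*43 = -82*43 = -3526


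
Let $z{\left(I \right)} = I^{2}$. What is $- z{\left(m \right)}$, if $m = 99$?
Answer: $-9801$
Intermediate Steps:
$- z{\left(m \right)} = - 99^{2} = \left(-1\right) 9801 = -9801$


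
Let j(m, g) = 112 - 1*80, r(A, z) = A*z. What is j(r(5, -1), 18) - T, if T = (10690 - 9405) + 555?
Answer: -1808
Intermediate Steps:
j(m, g) = 32 (j(m, g) = 112 - 80 = 32)
T = 1840 (T = 1285 + 555 = 1840)
j(r(5, -1), 18) - T = 32 - 1*1840 = 32 - 1840 = -1808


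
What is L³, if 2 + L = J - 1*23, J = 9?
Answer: -4096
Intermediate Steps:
L = -16 (L = -2 + (9 - 1*23) = -2 + (9 - 23) = -2 - 14 = -16)
L³ = (-16)³ = -4096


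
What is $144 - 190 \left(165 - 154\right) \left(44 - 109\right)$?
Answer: $135994$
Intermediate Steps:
$144 - 190 \left(165 - 154\right) \left(44 - 109\right) = 144 - 190 \cdot 11 \left(-65\right) = 144 - -135850 = 144 + 135850 = 135994$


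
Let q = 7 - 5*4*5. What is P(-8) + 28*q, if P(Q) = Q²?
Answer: -2540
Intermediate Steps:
q = -93 (q = 7 - 20*5 = 7 - 100 = -93)
P(-8) + 28*q = (-8)² + 28*(-93) = 64 - 2604 = -2540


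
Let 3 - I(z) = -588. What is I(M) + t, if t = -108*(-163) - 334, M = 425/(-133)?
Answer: 17861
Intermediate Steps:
M = -425/133 (M = 425*(-1/133) = -425/133 ≈ -3.1955)
I(z) = 591 (I(z) = 3 - 1*(-588) = 3 + 588 = 591)
t = 17270 (t = 17604 - 334 = 17270)
I(M) + t = 591 + 17270 = 17861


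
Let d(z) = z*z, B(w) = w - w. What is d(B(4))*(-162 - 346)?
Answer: 0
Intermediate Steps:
B(w) = 0
d(z) = z²
d(B(4))*(-162 - 346) = 0²*(-162 - 346) = 0*(-508) = 0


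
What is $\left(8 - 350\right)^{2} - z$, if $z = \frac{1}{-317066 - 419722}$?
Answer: $\frac{86177671633}{736788} \approx 1.1696 \cdot 10^{5}$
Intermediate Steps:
$z = - \frac{1}{736788}$ ($z = \frac{1}{-736788} = - \frac{1}{736788} \approx -1.3572 \cdot 10^{-6}$)
$\left(8 - 350\right)^{2} - z = \left(8 - 350\right)^{2} - - \frac{1}{736788} = \left(-342\right)^{2} + \frac{1}{736788} = 116964 + \frac{1}{736788} = \frac{86177671633}{736788}$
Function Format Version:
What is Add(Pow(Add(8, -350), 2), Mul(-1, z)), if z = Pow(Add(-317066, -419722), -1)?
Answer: Rational(86177671633, 736788) ≈ 1.1696e+5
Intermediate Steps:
z = Rational(-1, 736788) (z = Pow(-736788, -1) = Rational(-1, 736788) ≈ -1.3572e-6)
Add(Pow(Add(8, -350), 2), Mul(-1, z)) = Add(Pow(Add(8, -350), 2), Mul(-1, Rational(-1, 736788))) = Add(Pow(-342, 2), Rational(1, 736788)) = Add(116964, Rational(1, 736788)) = Rational(86177671633, 736788)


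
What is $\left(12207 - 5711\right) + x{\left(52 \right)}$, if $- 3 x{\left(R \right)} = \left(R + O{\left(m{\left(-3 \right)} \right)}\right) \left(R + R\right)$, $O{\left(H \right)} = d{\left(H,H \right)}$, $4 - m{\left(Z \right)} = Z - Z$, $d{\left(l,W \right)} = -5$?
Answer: $\frac{14600}{3} \approx 4866.7$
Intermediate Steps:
$m{\left(Z \right)} = 4$ ($m{\left(Z \right)} = 4 - \left(Z - Z\right) = 4 - 0 = 4 + 0 = 4$)
$O{\left(H \right)} = -5$
$x{\left(R \right)} = - \frac{2 R \left(-5 + R\right)}{3}$ ($x{\left(R \right)} = - \frac{\left(R - 5\right) \left(R + R\right)}{3} = - \frac{\left(-5 + R\right) 2 R}{3} = - \frac{2 R \left(-5 + R\right)}{3}$)
$\left(12207 - 5711\right) + x{\left(52 \right)} = \left(12207 - 5711\right) + \frac{2}{3} \cdot 52 \left(5 - 52\right) = \left(12207 + \left(-5761 + 50\right)\right) + \frac{2}{3} \cdot 52 \left(5 - 52\right) = \left(12207 - 5711\right) + \frac{2}{3} \cdot 52 \left(-47\right) = 6496 - \frac{4888}{3} = \frac{14600}{3}$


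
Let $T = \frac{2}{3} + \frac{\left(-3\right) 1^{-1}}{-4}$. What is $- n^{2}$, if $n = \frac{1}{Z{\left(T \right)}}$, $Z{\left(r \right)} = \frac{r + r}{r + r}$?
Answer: $-1$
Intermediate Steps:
$T = \frac{17}{12}$ ($T = 2 \cdot \frac{1}{3} + \left(-3\right) 1 \left(- \frac{1}{4}\right) = \frac{2}{3} - - \frac{3}{4} = \frac{2}{3} + \frac{3}{4} = \frac{17}{12} \approx 1.4167$)
$Z{\left(r \right)} = 1$ ($Z{\left(r \right)} = \frac{2 r}{2 r} = 2 r \frac{1}{2 r} = 1$)
$n = 1$ ($n = 1^{-1} = 1$)
$- n^{2} = - 1^{2} = \left(-1\right) 1 = -1$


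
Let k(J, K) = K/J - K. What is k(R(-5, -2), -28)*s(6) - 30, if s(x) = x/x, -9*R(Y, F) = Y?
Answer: -262/5 ≈ -52.400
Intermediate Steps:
R(Y, F) = -Y/9
k(J, K) = -K + K/J
s(x) = 1
k(R(-5, -2), -28)*s(6) - 30 = (-1*(-28) - 28/((-⅑*(-5))))*1 - 30 = (28 - 28/5/9)*1 - 30 = (28 - 28*9/5)*1 - 30 = (28 - 252/5)*1 - 30 = -112/5*1 - 30 = -112/5 - 30 = -262/5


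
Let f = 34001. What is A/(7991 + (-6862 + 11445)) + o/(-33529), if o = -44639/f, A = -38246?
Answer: -21800312807674/7167302778823 ≈ -3.0416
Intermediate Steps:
o = -44639/34001 ≈ -1.3129
A/(7991 + (-6862 + 11445)) + o/(-33529) = -38246/(7991 + (-6862 + 11445)) - 44639/34001/(-33529) = -38246/(7991 + 4583) - 44639/34001*(-1/33529) = -38246/12574 + 44639/1140019529 = -38246*1/12574 + 44639/1140019529 = -19123/6287 + 44639/1140019529 = -21800312807674/7167302778823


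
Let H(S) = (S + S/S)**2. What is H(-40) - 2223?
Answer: -702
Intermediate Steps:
H(S) = (1 + S)**2 (H(S) = (S + 1)**2 = (1 + S)**2)
H(-40) - 2223 = (1 - 40)**2 - 2223 = (-39)**2 - 2223 = 1521 - 2223 = -702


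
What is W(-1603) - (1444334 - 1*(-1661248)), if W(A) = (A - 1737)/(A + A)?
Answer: -4978246276/1603 ≈ -3.1056e+6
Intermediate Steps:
W(A) = (-1737 + A)/(2*A) (W(A) = (-1737 + A)/((2*A)) = (-1737 + A)*(1/(2*A)) = (-1737 + A)/(2*A))
W(-1603) - (1444334 - 1*(-1661248)) = (½)*(-1737 - 1603)/(-1603) - (1444334 - 1*(-1661248)) = (½)*(-1/1603)*(-3340) - (1444334 + 1661248) = 1670/1603 - 1*3105582 = 1670/1603 - 3105582 = -4978246276/1603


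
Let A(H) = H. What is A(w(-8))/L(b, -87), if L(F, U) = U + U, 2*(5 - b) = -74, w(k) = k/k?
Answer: -1/174 ≈ -0.0057471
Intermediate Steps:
w(k) = 1
b = 42 (b = 5 - 1/2*(-74) = 5 + 37 = 42)
L(F, U) = 2*U
A(w(-8))/L(b, -87) = 1/(2*(-87)) = 1/(-174) = 1*(-1/174) = -1/174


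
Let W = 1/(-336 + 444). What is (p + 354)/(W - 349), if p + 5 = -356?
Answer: 756/37691 ≈ 0.020058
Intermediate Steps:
p = -361 (p = -5 - 356 = -361)
W = 1/108 ≈ 0.0092593
(p + 354)/(W - 349) = (-361 + 354)/(1/108 - 349) = -7/(-37691/108) = -7*(-108/37691) = 756/37691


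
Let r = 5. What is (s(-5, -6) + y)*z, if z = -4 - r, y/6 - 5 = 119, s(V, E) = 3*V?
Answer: -6561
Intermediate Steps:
y = 744 (y = 30 + 6*119 = 30 + 714 = 744)
z = -9 (z = -4 - 1*5 = -4 - 5 = -9)
(s(-5, -6) + y)*z = (3*(-5) + 744)*(-9) = (-15 + 744)*(-9) = 729*(-9) = -6561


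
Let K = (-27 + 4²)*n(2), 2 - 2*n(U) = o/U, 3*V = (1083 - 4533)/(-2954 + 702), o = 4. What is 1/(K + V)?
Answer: 1126/575 ≈ 1.9583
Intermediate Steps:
V = 575/1126 (V = ((1083 - 4533)/(-2954 + 702))/3 = (-3450/(-2252))/3 = (-3450*(-1/2252))/3 = (⅓)*(1725/1126) = 575/1126 ≈ 0.51066)
n(U) = 1 - 2/U
K = 0 (K = (-27 + 4²)*((-2 + 2)/2) = (-27 + 16)*((½)*0) = -11*0 = 0)
1/(K + V) = 1/(0 + 575/1126) = 1/(575/1126) = 1126/575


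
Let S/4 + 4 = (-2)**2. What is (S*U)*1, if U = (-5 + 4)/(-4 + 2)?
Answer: 0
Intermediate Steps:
S = 0 (S = -16 + 4*(-2)**2 = -16 + 4*4 = -16 + 16 = 0)
U = 1/2 (U = -1/(-2) = -1*(-1/2) = 1/2 ≈ 0.50000)
(S*U)*1 = (0*(1/2))*1 = 0*1 = 0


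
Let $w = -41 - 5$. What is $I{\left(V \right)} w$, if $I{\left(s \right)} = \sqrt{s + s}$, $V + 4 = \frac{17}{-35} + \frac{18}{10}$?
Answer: $- \frac{92 i \sqrt{1645}}{35} \approx - 106.61 i$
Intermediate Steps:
$w = -46$
$V = - \frac{94}{35}$ ($V = -4 + \left(\frac{17}{-35} + \frac{18}{10}\right) = -4 + \left(17 \left(- \frac{1}{35}\right) + 18 \cdot \frac{1}{10}\right) = -4 + \left(- \frac{17}{35} + \frac{9}{5}\right) = -4 + \frac{46}{35} = - \frac{94}{35} \approx -2.6857$)
$I{\left(s \right)} = \sqrt{2} \sqrt{s}$ ($I{\left(s \right)} = \sqrt{2 s} = \sqrt{2} \sqrt{s}$)
$I{\left(V \right)} w = \sqrt{2} \sqrt{- \frac{94}{35}} \left(-46\right) = \sqrt{2} \frac{i \sqrt{3290}}{35} \left(-46\right) = \frac{2 i \sqrt{1645}}{35} \left(-46\right) = - \frac{92 i \sqrt{1645}}{35}$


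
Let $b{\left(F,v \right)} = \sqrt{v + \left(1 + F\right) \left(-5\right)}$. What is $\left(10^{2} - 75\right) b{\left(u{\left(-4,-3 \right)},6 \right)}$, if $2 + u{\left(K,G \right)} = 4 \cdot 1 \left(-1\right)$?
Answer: $25 \sqrt{31} \approx 139.19$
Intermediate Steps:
$u{\left(K,G \right)} = -6$ ($u{\left(K,G \right)} = -2 + 4 \cdot 1 \left(-1\right) = -2 + 4 \left(-1\right) = -2 - 4 = -6$)
$b{\left(F,v \right)} = \sqrt{-5 + v - 5 F}$ ($b{\left(F,v \right)} = \sqrt{v - \left(5 + 5 F\right)} = \sqrt{-5 + v - 5 F}$)
$\left(10^{2} - 75\right) b{\left(u{\left(-4,-3 \right)},6 \right)} = \left(10^{2} - 75\right) \sqrt{-5 + 6 - -30} = \left(100 - 75\right) \sqrt{-5 + 6 + 30} = 25 \sqrt{31}$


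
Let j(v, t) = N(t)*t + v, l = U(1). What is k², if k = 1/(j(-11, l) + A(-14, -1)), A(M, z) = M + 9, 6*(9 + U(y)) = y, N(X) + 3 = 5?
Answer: 9/10201 ≈ 0.00088227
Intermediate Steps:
N(X) = 2 (N(X) = -3 + 5 = 2)
U(y) = -9 + y/6
l = -53/6 (l = -9 + (⅙)*1 = -9 + ⅙ = -53/6 ≈ -8.8333)
A(M, z) = 9 + M
j(v, t) = v + 2*t (j(v, t) = 2*t + v = v + 2*t)
k = -3/101 (k = 1/((-11 + 2*(-53/6)) + (9 - 14)) = 1/((-11 - 53/3) - 5) = 1/(-86/3 - 5) = 1/(-101/3) = -3/101 ≈ -0.029703)
k² = (-3/101)² = 9/10201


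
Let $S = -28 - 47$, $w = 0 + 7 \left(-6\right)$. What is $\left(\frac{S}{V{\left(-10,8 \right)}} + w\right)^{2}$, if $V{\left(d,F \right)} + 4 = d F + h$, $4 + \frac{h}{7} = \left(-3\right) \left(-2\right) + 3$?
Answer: $\frac{3932289}{2401} \approx 1637.8$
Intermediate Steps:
$h = 35$ ($h = -28 + 7 \left(\left(-3\right) \left(-2\right) + 3\right) = -28 + 7 \left(6 + 3\right) = -28 + 7 \cdot 9 = -28 + 63 = 35$)
$w = -42$ ($w = 0 - 42 = -42$)
$S = -75$
$V{\left(d,F \right)} = 31 + F d$ ($V{\left(d,F \right)} = -4 + \left(d F + 35\right) = -4 + \left(F d + 35\right) = -4 + \left(35 + F d\right) = 31 + F d$)
$\left(\frac{S}{V{\left(-10,8 \right)}} + w\right)^{2} = \left(- \frac{75}{31 + 8 \left(-10\right)} - 42\right)^{2} = \left(- \frac{75}{31 - 80} - 42\right)^{2} = \left(- \frac{75}{-49} - 42\right)^{2} = \left(\left(-75\right) \left(- \frac{1}{49}\right) - 42\right)^{2} = \left(\frac{75}{49} - 42\right)^{2} = \left(- \frac{1983}{49}\right)^{2} = \frac{3932289}{2401}$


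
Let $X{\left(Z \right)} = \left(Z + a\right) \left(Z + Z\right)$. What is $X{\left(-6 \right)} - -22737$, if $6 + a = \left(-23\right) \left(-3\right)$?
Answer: $22053$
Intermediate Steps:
$a = 63$ ($a = -6 - -69 = -6 + 69 = 63$)
$X{\left(Z \right)} = 2 Z \left(63 + Z\right)$ ($X{\left(Z \right)} = \left(Z + 63\right) \left(Z + Z\right) = \left(63 + Z\right) 2 Z = 2 Z \left(63 + Z\right)$)
$X{\left(-6 \right)} - -22737 = 2 \left(-6\right) \left(63 - 6\right) - -22737 = 2 \left(-6\right) 57 + 22737 = -684 + 22737 = 22053$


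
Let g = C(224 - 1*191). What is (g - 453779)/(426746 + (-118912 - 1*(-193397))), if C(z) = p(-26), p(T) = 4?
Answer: -453775/501231 ≈ -0.90532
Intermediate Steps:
C(z) = 4
g = 4
(g - 453779)/(426746 + (-118912 - 1*(-193397))) = (4 - 453779)/(426746 + (-118912 - 1*(-193397))) = -453775/(426746 + (-118912 + 193397)) = -453775/(426746 + 74485) = -453775/501231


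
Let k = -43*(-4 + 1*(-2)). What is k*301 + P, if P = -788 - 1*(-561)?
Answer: 77431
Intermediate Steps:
P = -227 (P = -788 + 561 = -227)
k = 258 (k = -43*(-4 - 2) = -43*(-6) = 258)
k*301 + P = 258*301 - 227 = 77658 - 227 = 77431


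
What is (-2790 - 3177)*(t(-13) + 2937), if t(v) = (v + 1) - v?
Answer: -17531046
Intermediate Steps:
t(v) = 1 (t(v) = (1 + v) - v = 1)
(-2790 - 3177)*(t(-13) + 2937) = (-2790 - 3177)*(1 + 2937) = -5967*2938 = -17531046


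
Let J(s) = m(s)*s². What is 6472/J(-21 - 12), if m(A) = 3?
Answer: 6472/3267 ≈ 1.9810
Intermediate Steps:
J(s) = 3*s²
6472/J(-21 - 12) = 6472/((3*(-21 - 12)²)) = 6472/((3*(-33)²)) = 6472/((3*1089)) = 6472/3267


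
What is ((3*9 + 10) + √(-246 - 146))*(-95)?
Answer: -3515 - 1330*I*√2 ≈ -3515.0 - 1880.9*I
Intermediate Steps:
((3*9 + 10) + √(-246 - 146))*(-95) = ((27 + 10) + √(-392))*(-95) = (37 + 14*I*√2)*(-95) = -3515 - 1330*I*√2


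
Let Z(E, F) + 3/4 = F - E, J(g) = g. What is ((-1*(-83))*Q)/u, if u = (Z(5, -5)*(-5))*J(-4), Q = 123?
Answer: -10209/215 ≈ -47.484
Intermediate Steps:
Z(E, F) = -3/4 + F - E (Z(E, F) = -3/4 + (F - E) = -3/4 + F - E)
u = -215 (u = ((-3/4 - 5 - 1*5)*(-5))*(-4) = ((-3/4 - 5 - 5)*(-5))*(-4) = -43/4*(-5)*(-4) = (215/4)*(-4) = -215)
((-1*(-83))*Q)/u = (-1*(-83)*123)/(-215) = (83*123)*(-1/215) = 10209*(-1/215) = -10209/215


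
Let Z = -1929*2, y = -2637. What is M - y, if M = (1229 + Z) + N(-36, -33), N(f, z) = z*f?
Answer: 1196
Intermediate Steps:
N(f, z) = f*z
Z = -3858
M = -1441 (M = (1229 - 3858) - 36*(-33) = -2629 + 1188 = -1441)
M - y = -1441 - 1*(-2637) = -1441 + 2637 = 1196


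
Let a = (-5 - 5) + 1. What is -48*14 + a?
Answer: -681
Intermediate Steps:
a = -9 (a = -10 + 1 = -9)
-48*14 + a = -48*14 - 9 = -672 - 9 = -681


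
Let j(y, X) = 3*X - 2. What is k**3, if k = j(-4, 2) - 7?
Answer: -27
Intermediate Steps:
j(y, X) = -2 + 3*X
k = -3 (k = (-2 + 3*2) - 7 = (-2 + 6) - 7 = 4 - 7 = -3)
k**3 = (-3)**3 = -27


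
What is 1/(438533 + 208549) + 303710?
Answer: 196525274221/647082 ≈ 3.0371e+5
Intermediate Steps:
1/(438533 + 208549) + 303710 = 1/647082 + 303710 = 196525274221/647082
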